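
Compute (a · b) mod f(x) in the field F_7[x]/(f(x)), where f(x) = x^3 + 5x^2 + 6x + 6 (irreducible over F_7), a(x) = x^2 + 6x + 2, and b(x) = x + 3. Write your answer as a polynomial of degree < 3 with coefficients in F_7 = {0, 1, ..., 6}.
a · b ≡ 4x^2 (mod f(x))

Multiply in F_7[x]: a(x)·b(x) = (x^2 + 6x + 2)·(x + 3) = x^3 + 2x^2 + 6x + 6. This has degree ≥ 3, so divide by f(x) over F_7: x^3 + 2x^2 + 6x + 6 = (1)·(x^3 + 5x^2 + 6x + 6) + (4x^2). Hence a·b ≡ 4x^2 (mod f). (F_7[x]/(f) is a field with 7^3 = 343 elements since f is irreducible of degree 3.)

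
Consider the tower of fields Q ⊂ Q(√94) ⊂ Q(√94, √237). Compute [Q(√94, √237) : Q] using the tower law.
[Q(√94, √237) : Q] = 4

[Q(√94):Q] = 2 (min poly x^2 - 94, irreducible since 94 is squarefree > 1). For the top step, suppose √237 ∈ Q(√94), say √237 = c + d√94 with c, d ∈ Q. Squaring: 237 = c^2 + 94d^2 + 2cd√94. Since √94 ∉ Q this forces 2cd = 0. If d = 0 then √237 = c ∈ Q, contradicting 237 squarefree > 1. If c = 0 then 237 = 94d^2, so 94·237 = (94d)^2 is a perfect square in Q — but 94·237 = 22278 is not a perfect square (since 94 and 237 are distinct squarefree integers). Contradiction. Hence √237 ∉ Q(√94), so x^2 - 237 stays irreducible over Q(√94) and [Q(√94, √237) : Q(√94)] = 2. By the tower law, [Q(√94, √237) : Q] = 2 · 2 = 4.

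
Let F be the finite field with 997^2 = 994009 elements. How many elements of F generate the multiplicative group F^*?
There are φ(994008) = 326688 primitive elements

F_q^* is cyclic of order q - 1 = 994008. A cyclic group of order m has exactly φ(m) generators. Here m = 994008 = 2^3 · 3 · 83 · 499, so the number of primitive elements is φ(994008) = 326688.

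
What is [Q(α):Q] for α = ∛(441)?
[Q(α):Q] = 3

The minimal polynomial of α is x^3 - 441, irreducible over Q since 441 is not a perfect cube (so x^3 - 441 has no rational root). Hence [Q(α):Q] = deg(m_α) = 3.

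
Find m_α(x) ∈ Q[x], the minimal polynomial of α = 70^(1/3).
m_α(x) = x^3 - 70

α satisfies α^3 = 70, so x^3 - 70 annihilates α. By the rational root test, a rational root p/q (in lowest terms) of x^3 - 70 would satisfy p^3 = 70 q^3, forcing q = 1 and p^3 = 70; but 70 is not a perfect cube, contradiction. A monic cubic over Q with no rational root is irreducible (any nontrivial factorization would include a linear factor). Hence x^3 - 70 is the minimal polynomial of α, and in particular [Q(α):Q] = 3.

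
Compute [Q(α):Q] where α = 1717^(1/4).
[Q(α):Q] = 4

α is a root of x^4 - 1717. By Eisenstein's criterion at the prime p = 17 (which divides the constant term 1717 but p^2 = 289 does not, since 1717 is squarefree), x^4 - 1717 is irreducible over Q. Hence [Q(α):Q] = 4.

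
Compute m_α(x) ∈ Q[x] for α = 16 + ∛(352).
m_α(x) = x^3 - 48x^2 + 768x - 4448

Set β = α - 16 = ∛(352), so β^3 = 352. Then (α - 16)^3 - 352 = 0, i.e. α is a root of g(x) = (x - 16)^3 - 352 = x^3 - 48x^2 + 768x - 4448. Since g(x) = h(x - 16) where h(x) = x^3 - 352, and h is irreducible over Q (because 352 is not a perfect cube, so h has no rational root, and a monic cubic with no rational root is irreducible), g is also irreducible (irreducibility is preserved under the substitution x → x - 16). Hence m_α(x) = x^3 - 48x^2 + 768x - 4448.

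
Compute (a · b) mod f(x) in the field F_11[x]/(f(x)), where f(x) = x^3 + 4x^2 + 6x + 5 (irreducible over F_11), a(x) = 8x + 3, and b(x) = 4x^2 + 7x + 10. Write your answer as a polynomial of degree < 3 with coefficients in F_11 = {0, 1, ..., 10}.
a · b ≡ 6x^2 + 8x + 2 (mod f(x))

Multiply in F_11[x]: a(x)·b(x) = (8x + 3)·(4x^2 + 7x + 10) = 10x^3 + 2x^2 + 2x + 8. This has degree ≥ 3, so divide by f(x) over F_11: 10x^3 + 2x^2 + 2x + 8 = (10)·(x^3 + 4x^2 + 6x + 5) + (6x^2 + 8x + 2). Hence a·b ≡ 6x^2 + 8x + 2 (mod f). (F_11[x]/(f) is a field with 11^3 = 1331 elements since f is irreducible of degree 3.)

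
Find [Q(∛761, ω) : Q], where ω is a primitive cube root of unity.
[Q(∛761, ω) : Q] = 6

[Q(∛761):Q] = 3 (min poly x^3 - 761, irreducible since 761 is not a perfect cube). [Q(ω):Q] = 2 (min poly x^2 + x + 1). Since Q(∛761) ⊂ R and ω ∉ R, we have ω ∉ Q(∛761), so x^2 + x + 1 remains irreducible over Q(∛761) and [Q(∛761, ω) : Q(∛761)] = 2. By the tower law, [Q(∛761, ω) : Q] = 3 · 2 = 6. (In fact Q(∛761, ω) is the splitting field of x^3 - 761 over Q.)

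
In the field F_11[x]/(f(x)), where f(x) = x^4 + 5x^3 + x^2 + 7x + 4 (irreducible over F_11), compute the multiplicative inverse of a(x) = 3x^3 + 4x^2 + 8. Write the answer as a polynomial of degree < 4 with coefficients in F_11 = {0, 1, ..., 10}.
a(x)^(-1) ≡ 6x^3 + 8x^2 + 4x + 4 (mod f(x))

Since f is irreducible over F_11, F_11[x]/(f) is a field and a(x) ≠ 0 has an inverse. Apply the extended Euclidean algorithm to f(x) and a(x) in F_11[x]: f(x) = (4x)·a(x) + (x^2 + 8x + 4);  a(x) = (3x + 2)·(x^2 + 8x + 4) + (5x);  (x^2 + 8x + 4) = (9x + 6)·(5x) + (4). The last nonzero remainder is the constant 4 = gcd(f, a) in F_11. Back-substituting through the division chain expresses 4 = s(x)·a(x) + t(x)·f(x) with s(x) ≡ 2x^3 + 10x^2 + 5x + 5 (mod f), so (2x^3 + 10x^2 + 5x + 5)·a(x) ≡ 4 (mod f). Multiplying by 4^(-1) ≡ 3 in F_11 gives a(x)^(-1) ≡ 3·(2x^3 + 10x^2 + 5x + 5) ≡ 6x^3 + 8x^2 + 4x + 4 (mod f). Check: (3x^3 + 4x^2 + 8)·(6x^3 + 8x^2 + 4x + 4) = 7x^6 + 4x^5 + 10x^3 + 3x^2 + 10x + 10 ≡ 1 (mod x^4 + 5x^3 + x^2 + 7x + 4).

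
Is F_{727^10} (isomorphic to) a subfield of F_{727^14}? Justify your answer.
No: F_{727^10} is not a subfield of F_{727^14}

F_{p^m} embeds in F_{p^n} iff m | n. Here 10 ∤ 14 (since 14 = 1·10 + 4 with remainder 4 ≠ 0), so F_{727^10} is not a subfield of F_{727^14}. Equivalently: if it were, the tower law would give 10 = [F_{727^10}:F_727] dividing [F_{727^14}:F_727] = 14, contradiction.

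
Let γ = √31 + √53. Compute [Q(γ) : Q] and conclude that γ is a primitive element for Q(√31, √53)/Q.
[Q(γ) : Q] = 4 (equivalently, Q(γ) = Q(√31, √53))

Obviously Q(γ) ⊆ Q(√31, √53), and [Q(√31, √53):Q] = 4 (since 31, 53 are distinct squarefree integers > 1 with 1643 not a perfect square). To show equality we compute the minimal polynomial of γ. From γ = √31 + √53: γ^2 = 31 + 2√(1643) + 53 = 84 + 2√(1643), so γ^2 - 84 = 2√(1643); squaring, (γ^2 - 84)^2 = 4·1643, i.e. γ^4 - 168γ^2 + 7056 - 6572 = 0, i.e. γ^4 - 168γ^2 + 484 = 0. So γ is a root of x^4 - 168x^2 + 484. This polynomial is irreducible over Q: it has no rational root (each ±√31 ± √53 is irrational), and any factorization into two quadratics over Q would force √(1643) ∈ Q (pairing opposite roots) or √31, √53 ∈ Q (other pairings), all impossible. Hence [Q(γ):Q] = 4 = [Q(√31, √53):Q], so Q(γ) = Q(√31, √53).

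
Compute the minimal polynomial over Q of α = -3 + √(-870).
m_α(x) = x^2 + 6x + 879

From α + 3 = √(-870), squaring gives (α + 3)^2 = -870, i.e. α^2 + 6α + 9 = -870, so α^2 + 6α + 879 = 0. The discriminant of x^2 + 6x + 879 is (6)^2 - 4·(879) = 36 - 3516 = -3480, and 4·(-870) is not a perfect square in Q since -870 is squarefree and ≠ 1. Hence x^2 + 6x + 879 is irreducible over Q and is the minimal polynomial of α.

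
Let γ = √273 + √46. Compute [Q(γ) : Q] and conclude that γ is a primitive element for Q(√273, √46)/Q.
[Q(γ) : Q] = 4 (equivalently, Q(γ) = Q(√273, √46))

Obviously Q(γ) ⊆ Q(√273, √46), and [Q(√273, √46):Q] = 4 (since 273, 46 are distinct squarefree integers > 1 with 12558 not a perfect square). To show equality we compute the minimal polynomial of γ. From γ = √273 + √46: γ^2 = 273 + 2√(12558) + 46 = 319 + 2√(12558), so γ^2 - 319 = 2√(12558); squaring, (γ^2 - 319)^2 = 4·12558, i.e. γ^4 - 638γ^2 + 101761 - 50232 = 0, i.e. γ^4 - 638γ^2 + 51529 = 0. So γ is a root of x^4 - 638x^2 + 51529. This polynomial is irreducible over Q: it has no rational root (each ±√273 ± √46 is irrational), and any factorization into two quadratics over Q would force √(12558) ∈ Q (pairing opposite roots) or √273, √46 ∈ Q (other pairings), all impossible. Hence [Q(γ):Q] = 4 = [Q(√273, √46):Q], so Q(γ) = Q(√273, √46).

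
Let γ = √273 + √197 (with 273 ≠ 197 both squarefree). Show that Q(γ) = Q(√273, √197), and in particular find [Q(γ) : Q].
[Q(γ) : Q] = 4 (equivalently, Q(γ) = Q(√273, √197))

Obviously Q(γ) ⊆ Q(√273, √197), and [Q(√273, √197):Q] = 4 (since 273, 197 are distinct squarefree integers > 1 with 53781 not a perfect square). To show equality we compute the minimal polynomial of γ. From γ = √273 + √197: γ^2 = 273 + 2√(53781) + 197 = 470 + 2√(53781), so γ^2 - 470 = 2√(53781); squaring, (γ^2 - 470)^2 = 4·53781, i.e. γ^4 - 940γ^2 + 220900 - 215124 = 0, i.e. γ^4 - 940γ^2 + 5776 = 0. So γ is a root of x^4 - 940x^2 + 5776. This polynomial is irreducible over Q: it has no rational root (each ±√273 ± √197 is irrational), and any factorization into two quadratics over Q would force √(53781) ∈ Q (pairing opposite roots) or √273, √197 ∈ Q (other pairings), all impossible. Hence [Q(γ):Q] = 4 = [Q(√273, √197):Q], so Q(γ) = Q(√273, √197).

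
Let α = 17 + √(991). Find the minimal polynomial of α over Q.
m_α(x) = x^2 - 34x - 702

From α - 17 = √(991), squaring gives (α - 17)^2 = 991, i.e. α^2 - 34α + 289 = 991, so α^2 - 34α - 702 = 0. The discriminant of x^2 - 34x - 702 is (-34)^2 - 4·(-702) = 1156 + 2808 = 3964, and 4·(991) is not a perfect square in Q since 991 is squarefree and ≠ 1. Hence x^2 - 34x - 702 is irreducible over Q and is the minimal polynomial of α.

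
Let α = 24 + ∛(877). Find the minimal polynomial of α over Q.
m_α(x) = x^3 - 72x^2 + 1728x - 14701

Set β = α - 24 = ∛(877), so β^3 = 877. Then (α - 24)^3 - 877 = 0, i.e. α is a root of g(x) = (x - 24)^3 - 877 = x^3 - 72x^2 + 1728x - 14701. Since g(x) = h(x - 24) where h(x) = x^3 - 877, and h is irreducible over Q (because 877 is not a perfect cube, so h has no rational root, and a monic cubic with no rational root is irreducible), g is also irreducible (irreducibility is preserved under the substitution x → x - 24). Hence m_α(x) = x^3 - 72x^2 + 1728x - 14701.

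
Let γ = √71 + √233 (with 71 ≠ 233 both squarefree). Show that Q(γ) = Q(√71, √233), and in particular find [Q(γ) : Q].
[Q(γ) : Q] = 4 (equivalently, Q(γ) = Q(√71, √233))

Obviously Q(γ) ⊆ Q(√71, √233), and [Q(√71, √233):Q] = 4 (since 71, 233 are distinct squarefree integers > 1 with 16543 not a perfect square). To show equality we compute the minimal polynomial of γ. From γ = √71 + √233: γ^2 = 71 + 2√(16543) + 233 = 304 + 2√(16543), so γ^2 - 304 = 2√(16543); squaring, (γ^2 - 304)^2 = 4·16543, i.e. γ^4 - 608γ^2 + 92416 - 66172 = 0, i.e. γ^4 - 608γ^2 + 26244 = 0. So γ is a root of x^4 - 608x^2 + 26244. This polynomial is irreducible over Q: it has no rational root (each ±√71 ± √233 is irrational), and any factorization into two quadratics over Q would force √(16543) ∈ Q (pairing opposite roots) or √71, √233 ∈ Q (other pairings), all impossible. Hence [Q(γ):Q] = 4 = [Q(√71, √233):Q], so Q(γ) = Q(√71, √233).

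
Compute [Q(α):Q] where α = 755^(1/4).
[Q(α):Q] = 4

α is a root of x^4 - 755. By Eisenstein's criterion at the prime p = 5 (which divides the constant term 755 but p^2 = 25 does not, since 755 is squarefree), x^4 - 755 is irreducible over Q. Hence [Q(α):Q] = 4.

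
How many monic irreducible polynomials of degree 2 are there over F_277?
There are 38226 monic irreducible polynomials of degree 2 over F_277

Each element of F_{277^2} that lies in no proper subfield is a root of exactly one monic irreducible of degree 2 over F_277, and each such polynomial has 2 distinct roots in F_{277^2}. By Möbius inversion the count is N_277(2) = (1/2) Σ_{d|2} μ(2/d) · 277^d = (1/2)(μ(2)·277^1 + μ(1)·277^2) = 76452/2 = 38226.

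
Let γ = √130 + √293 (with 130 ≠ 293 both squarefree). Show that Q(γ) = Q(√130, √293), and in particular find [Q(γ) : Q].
[Q(γ) : Q] = 4 (equivalently, Q(γ) = Q(√130, √293))

Obviously Q(γ) ⊆ Q(√130, √293), and [Q(√130, √293):Q] = 4 (since 130, 293 are distinct squarefree integers > 1 with 38090 not a perfect square). To show equality we compute the minimal polynomial of γ. From γ = √130 + √293: γ^2 = 130 + 2√(38090) + 293 = 423 + 2√(38090), so γ^2 - 423 = 2√(38090); squaring, (γ^2 - 423)^2 = 4·38090, i.e. γ^4 - 846γ^2 + 178929 - 152360 = 0, i.e. γ^4 - 846γ^2 + 26569 = 0. So γ is a root of x^4 - 846x^2 + 26569. This polynomial is irreducible over Q: it has no rational root (each ±√130 ± √293 is irrational), and any factorization into two quadratics over Q would force √(38090) ∈ Q (pairing opposite roots) or √130, √293 ∈ Q (other pairings), all impossible. Hence [Q(γ):Q] = 4 = [Q(√130, √293):Q], so Q(γ) = Q(√130, √293).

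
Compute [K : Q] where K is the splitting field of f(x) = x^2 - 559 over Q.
[K : Q] = 2

f(x) = x^2 - 559 factors as (x - √559)(x + √559). The splitting field is K = Q(√559). Since 559 is squarefree and > 1, it is not a perfect square, so x^2 - 559 is irreducible over Q and [Q(√559) : Q] = 2. Hence [K : Q] = 2.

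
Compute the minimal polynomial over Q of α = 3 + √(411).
m_α(x) = x^2 - 6x - 402

From α - 3 = √(411), squaring gives (α - 3)^2 = 411, i.e. α^2 - 6α + 9 = 411, so α^2 - 6α - 402 = 0. The discriminant of x^2 - 6x - 402 is (-6)^2 - 4·(-402) = 36 + 1608 = 1644, and 4·(411) is not a perfect square in Q since 411 is squarefree and ≠ 1. Hence x^2 - 6x - 402 is irreducible over Q and is the minimal polynomial of α.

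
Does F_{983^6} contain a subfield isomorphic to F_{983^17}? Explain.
No: F_{983^17} is not a subfield of F_{983^6}

F_{p^m} embeds in F_{p^n} iff m | n. Here 17 ∤ 6 (since 6 = 0·17 + 6 with remainder 6 ≠ 0), so F_{983^17} is not a subfield of F_{983^6}. Equivalently: if it were, the tower law would give 17 = [F_{983^17}:F_983] dividing [F_{983^6}:F_983] = 6, contradiction.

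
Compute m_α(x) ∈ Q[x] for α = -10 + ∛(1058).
m_α(x) = x^3 + 30x^2 + 300x - 58

Set β = α + 10 = ∛(1058), so β^3 = 1058. Then (α + 10)^3 - 1058 = 0, i.e. α is a root of g(x) = (x + 10)^3 - 1058 = x^3 + 30x^2 + 300x - 58. Since g(x) = h(x + 10) where h(x) = x^3 - 1058, and h is irreducible over Q (because 1058 is not a perfect cube, so h has no rational root, and a monic cubic with no rational root is irreducible), g is also irreducible (irreducibility is preserved under the substitution x → x + 10). Hence m_α(x) = x^3 + 30x^2 + 300x - 58.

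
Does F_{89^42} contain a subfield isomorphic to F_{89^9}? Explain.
No: F_{89^9} is not a subfield of F_{89^42}

F_{p^m} embeds in F_{p^n} iff m | n. Here 9 ∤ 42 (since 42 = 4·9 + 6 with remainder 6 ≠ 0), so F_{89^9} is not a subfield of F_{89^42}. Equivalently: if it were, the tower law would give 9 = [F_{89^9}:F_89] dividing [F_{89^42}:F_89] = 42, contradiction.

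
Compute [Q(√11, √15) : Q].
[Q(√11, √15) : Q] = 4

[Q(√11):Q] = 2 (min poly x^2 - 11, irreducible since 11 is squarefree > 1). For the top step, suppose √15 ∈ Q(√11), say √15 = c + d√11 with c, d ∈ Q. Squaring: 15 = c^2 + 11d^2 + 2cd√11. Since √11 ∉ Q this forces 2cd = 0. If d = 0 then √15 = c ∈ Q, contradicting 15 squarefree > 1. If c = 0 then 15 = 11d^2, so 11·15 = (11d)^2 is a perfect square in Q — but 11·15 = 165 is not a perfect square (since 11 and 15 are distinct squarefree integers). Contradiction. Hence √15 ∉ Q(√11), so x^2 - 15 stays irreducible over Q(√11) and [Q(√11, √15) : Q(√11)] = 2. By the tower law, [Q(√11, √15) : Q] = 2 · 2 = 4.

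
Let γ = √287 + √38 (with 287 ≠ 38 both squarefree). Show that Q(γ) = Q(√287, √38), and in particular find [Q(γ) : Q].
[Q(γ) : Q] = 4 (equivalently, Q(γ) = Q(√287, √38))

Obviously Q(γ) ⊆ Q(√287, √38), and [Q(√287, √38):Q] = 4 (since 287, 38 are distinct squarefree integers > 1 with 10906 not a perfect square). To show equality we compute the minimal polynomial of γ. From γ = √287 + √38: γ^2 = 287 + 2√(10906) + 38 = 325 + 2√(10906), so γ^2 - 325 = 2√(10906); squaring, (γ^2 - 325)^2 = 4·10906, i.e. γ^4 - 650γ^2 + 105625 - 43624 = 0, i.e. γ^4 - 650γ^2 + 62001 = 0. So γ is a root of x^4 - 650x^2 + 62001. This polynomial is irreducible over Q: it has no rational root (each ±√287 ± √38 is irrational), and any factorization into two quadratics over Q would force √(10906) ∈ Q (pairing opposite roots) or √287, √38 ∈ Q (other pairings), all impossible. Hence [Q(γ):Q] = 4 = [Q(√287, √38):Q], so Q(γ) = Q(√287, √38).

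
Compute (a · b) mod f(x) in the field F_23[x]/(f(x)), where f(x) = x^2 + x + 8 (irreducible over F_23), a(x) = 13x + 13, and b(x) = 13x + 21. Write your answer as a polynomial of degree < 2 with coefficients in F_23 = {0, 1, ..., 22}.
a · b ≡ 20x + 2 (mod f(x))

Multiply in F_23[x]: a(x)·b(x) = (13x + 13)·(13x + 21) = 8x^2 + 5x + 20. This has degree ≥ 2, so divide by f(x) over F_23: 8x^2 + 5x + 20 = (8)·(x^2 + x + 8) + (20x + 2). Hence a·b ≡ 20x + 2 (mod f). (F_23[x]/(f) is a field with 23^2 = 529 elements since f is irreducible of degree 2.)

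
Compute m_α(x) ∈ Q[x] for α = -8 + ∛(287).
m_α(x) = x^3 + 24x^2 + 192x + 225

Set β = α + 8 = ∛(287), so β^3 = 287. Then (α + 8)^3 - 287 = 0, i.e. α is a root of g(x) = (x + 8)^3 - 287 = x^3 + 24x^2 + 192x + 225. Since g(x) = h(x + 8) where h(x) = x^3 - 287, and h is irreducible over Q (because 287 is not a perfect cube, so h has no rational root, and a monic cubic with no rational root is irreducible), g is also irreducible (irreducibility is preserved under the substitution x → x + 8). Hence m_α(x) = x^3 + 24x^2 + 192x + 225.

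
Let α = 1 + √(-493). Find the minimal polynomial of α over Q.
m_α(x) = x^2 - 2x + 494

From α - 1 = √(-493), squaring gives (α - 1)^2 = -493, i.e. α^2 - 2α + 1 = -493, so α^2 - 2α + 494 = 0. The discriminant of x^2 - 2x + 494 is (-2)^2 - 4·(494) = 4 - 1976 = -1972, and 4·(-493) is not a perfect square in Q since -493 is squarefree and ≠ 1. Hence x^2 - 2x + 494 is irreducible over Q and is the minimal polynomial of α.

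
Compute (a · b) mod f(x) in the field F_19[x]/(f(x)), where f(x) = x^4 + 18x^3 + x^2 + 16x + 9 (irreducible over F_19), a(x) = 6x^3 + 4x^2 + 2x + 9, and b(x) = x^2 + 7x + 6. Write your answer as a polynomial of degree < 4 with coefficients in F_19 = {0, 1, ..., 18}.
a · b ≡ 17x^3 + 13x^2 + 6x + 4 (mod f(x))

Multiply in F_19[x]: a(x)·b(x) = (6x^3 + 4x^2 + 2x + 9)·(x^2 + 7x + 6) = 6x^5 + 8x^4 + 9x^3 + 9x^2 + 18x + 16. This has degree ≥ 4, so divide by f(x) over F_19: 6x^5 + 8x^4 + 9x^3 + 9x^2 + 18x + 16 = (6x + 14)·(x^4 + 18x^3 + x^2 + 16x + 9) + (17x^3 + 13x^2 + 6x + 4). Hence a·b ≡ 17x^3 + 13x^2 + 6x + 4 (mod f). (F_19[x]/(f) is a field with 19^4 = 130321 elements since f is irreducible of degree 4.)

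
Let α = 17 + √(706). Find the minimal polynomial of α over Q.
m_α(x) = x^2 - 34x - 417

From α - 17 = √(706), squaring gives (α - 17)^2 = 706, i.e. α^2 - 34α + 289 = 706, so α^2 - 34α - 417 = 0. The discriminant of x^2 - 34x - 417 is (-34)^2 - 4·(-417) = 1156 + 1668 = 2824, and 4·(706) is not a perfect square in Q since 706 is squarefree and ≠ 1. Hence x^2 - 34x - 417 is irreducible over Q and is the minimal polynomial of α.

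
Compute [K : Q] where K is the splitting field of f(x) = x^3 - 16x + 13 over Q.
[K : Q] = 6

By the rational root test, any rational root of the monic integer polynomial f(x) = x^3 - 16x + 13 must be an integer dividing the constant term 13, i.e. one of ±{1, 13}. Evaluating: f(1) = -2, f(-1) = 28, f(13) = 2002, f(-13) = -1976; none is 0, so f has no rational root and is therefore irreducible over Q (a cubic with no linear factor over a field is irreducible). For an irreducible cubic, the Galois group is A_3 or S_3 according as the discriminant disc(f) = -4a^3 - 27b^2 = -4·(-16)^3 - 27·(13)^2 = 11821 is or is not a square in Q. Here disc(f) = 11821 is not a perfect square in Q, so the Galois group of f over Q is not contained in A_3 and must be all of S_3. The splitting field has degree |S_3| = 6 over Q, so [K : Q] = 6.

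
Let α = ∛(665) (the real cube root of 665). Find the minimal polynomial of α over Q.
m_α(x) = x^3 - 665

α satisfies α^3 = 665, so x^3 - 665 annihilates α. By the rational root test, a rational root p/q (in lowest terms) of x^3 - 665 would satisfy p^3 = 665 q^3, forcing q = 1 and p^3 = 665; but 665 is not a perfect cube, contradiction. A monic cubic over Q with no rational root is irreducible (any nontrivial factorization would include a linear factor). Hence x^3 - 665 is the minimal polynomial of α, and in particular [Q(α):Q] = 3.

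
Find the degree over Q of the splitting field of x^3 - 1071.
[K : Q] = 6

The roots of x^3 - 1071 are ∛1071, ω∛1071, ω^2∛1071 where ω = e^(2πi/3) is a primitive cube root of unity, so K = Q(∛1071, ω). Now [Q(∛1071):Q] = 3 (since 1071 is not a perfect cube, x^3 - 1071 is irreducible) and [Q(ω):Q] = 2. Both 2 and 3 divide [K:Q], and [K:Q] ≤ 3·2 = 6, so [K:Q] = 6. (Equivalently: Q(∛1071) ⊂ R but ω ∉ R, so [K : Q(∛1071)] = 2.)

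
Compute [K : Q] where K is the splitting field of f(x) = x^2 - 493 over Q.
[K : Q] = 2

f(x) = x^2 - 493 factors as (x - √493)(x + √493). The splitting field is K = Q(√493). Since 493 is squarefree and > 1, it is not a perfect square, so x^2 - 493 is irreducible over Q and [Q(√493) : Q] = 2. Hence [K : Q] = 2.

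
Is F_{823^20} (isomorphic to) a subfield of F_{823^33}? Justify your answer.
No: F_{823^20} is not a subfield of F_{823^33}

F_{p^m} embeds in F_{p^n} iff m | n. Here 20 ∤ 33 (since 33 = 1·20 + 13 with remainder 13 ≠ 0), so F_{823^20} is not a subfield of F_{823^33}. Equivalently: if it were, the tower law would give 20 = [F_{823^20}:F_823] dividing [F_{823^33}:F_823] = 33, contradiction.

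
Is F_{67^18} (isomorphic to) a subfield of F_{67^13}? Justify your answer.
No: F_{67^18} is not a subfield of F_{67^13}

F_{p^m} embeds in F_{p^n} iff m | n. Here 18 ∤ 13 (since 13 = 0·18 + 13 with remainder 13 ≠ 0), so F_{67^18} is not a subfield of F_{67^13}. Equivalently: if it were, the tower law would give 18 = [F_{67^18}:F_67] dividing [F_{67^13}:F_67] = 13, contradiction.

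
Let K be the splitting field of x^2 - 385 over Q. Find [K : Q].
[K : Q] = 2

f(x) = x^2 - 385 factors as (x - √385)(x + √385). The splitting field is K = Q(√385). Since 385 is squarefree and > 1, it is not a perfect square, so x^2 - 385 is irreducible over Q and [Q(√385) : Q] = 2. Hence [K : Q] = 2.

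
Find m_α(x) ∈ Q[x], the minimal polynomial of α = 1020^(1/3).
m_α(x) = x^3 - 1020

α satisfies α^3 = 1020, so x^3 - 1020 annihilates α. By the rational root test, a rational root p/q (in lowest terms) of x^3 - 1020 would satisfy p^3 = 1020 q^3, forcing q = 1 and p^3 = 1020; but 1020 is not a perfect cube, contradiction. A monic cubic over Q with no rational root is irreducible (any nontrivial factorization would include a linear factor). Hence x^3 - 1020 is the minimal polynomial of α, and in particular [Q(α):Q] = 3.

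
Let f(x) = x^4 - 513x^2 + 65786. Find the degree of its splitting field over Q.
[K : Q] = 4

Solving the quadratic in x^2: x^2 = (513 ± √(513^2 - 4·65786))/2 = (513 ± √25)/2 = (513 ± 5)/2, giving x^2 = 254 or x^2 = 259. So f(x) = (x^2 - 254)(x^2 - 259) and the roots of f are ±√254, ±√259. Hence the splitting field is K = Q(√254, √259). Since 254 and 259 are distinct squarefree integers > 1, their product 65786 is not a perfect square, so √259 ∉ Q(√254). By the tower law [K:Q] = [Q(√254,√259):Q(√254)] · [Q(√254):Q] = 2 · 2 = 4.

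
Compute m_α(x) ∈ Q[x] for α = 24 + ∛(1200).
m_α(x) = x^3 - 72x^2 + 1728x - 15024

Set β = α - 24 = ∛(1200), so β^3 = 1200. Then (α - 24)^3 - 1200 = 0, i.e. α is a root of g(x) = (x - 24)^3 - 1200 = x^3 - 72x^2 + 1728x - 15024. Since g(x) = h(x - 24) where h(x) = x^3 - 1200, and h is irreducible over Q (because 1200 is not a perfect cube, so h has no rational root, and a monic cubic with no rational root is irreducible), g is also irreducible (irreducibility is preserved under the substitution x → x - 24). Hence m_α(x) = x^3 - 72x^2 + 1728x - 15024.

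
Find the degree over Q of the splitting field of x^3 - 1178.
[K : Q] = 6

The roots of x^3 - 1178 are ∛1178, ω∛1178, ω^2∛1178 where ω = e^(2πi/3) is a primitive cube root of unity, so K = Q(∛1178, ω). Now [Q(∛1178):Q] = 3 (since 1178 is not a perfect cube, x^3 - 1178 is irreducible) and [Q(ω):Q] = 2. Both 2 and 3 divide [K:Q], and [K:Q] ≤ 3·2 = 6, so [K:Q] = 6. (Equivalently: Q(∛1178) ⊂ R but ω ∉ R, so [K : Q(∛1178)] = 2.)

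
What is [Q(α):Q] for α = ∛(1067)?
[Q(α):Q] = 3

The minimal polynomial of α is x^3 - 1067, irreducible over Q since 1067 is not a perfect cube (so x^3 - 1067 has no rational root). Hence [Q(α):Q] = deg(m_α) = 3.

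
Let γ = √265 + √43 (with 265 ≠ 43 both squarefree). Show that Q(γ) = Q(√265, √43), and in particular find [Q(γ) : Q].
[Q(γ) : Q] = 4 (equivalently, Q(γ) = Q(√265, √43))

Obviously Q(γ) ⊆ Q(√265, √43), and [Q(√265, √43):Q] = 4 (since 265, 43 are distinct squarefree integers > 1 with 11395 not a perfect square). To show equality we compute the minimal polynomial of γ. From γ = √265 + √43: γ^2 = 265 + 2√(11395) + 43 = 308 + 2√(11395), so γ^2 - 308 = 2√(11395); squaring, (γ^2 - 308)^2 = 4·11395, i.e. γ^4 - 616γ^2 + 94864 - 45580 = 0, i.e. γ^4 - 616γ^2 + 49284 = 0. So γ is a root of x^4 - 616x^2 + 49284. This polynomial is irreducible over Q: it has no rational root (each ±√265 ± √43 is irrational), and any factorization into two quadratics over Q would force √(11395) ∈ Q (pairing opposite roots) or √265, √43 ∈ Q (other pairings), all impossible. Hence [Q(γ):Q] = 4 = [Q(√265, √43):Q], so Q(γ) = Q(√265, √43).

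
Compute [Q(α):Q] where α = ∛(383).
[Q(α):Q] = 3

The minimal polynomial of α is x^3 - 383, irreducible over Q since 383 is not a perfect cube (so x^3 - 383 has no rational root). Hence [Q(α):Q] = deg(m_α) = 3.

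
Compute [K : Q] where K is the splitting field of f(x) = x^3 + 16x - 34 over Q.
[K : Q] = 6

By the rational root test, any rational root of the monic integer polynomial f(x) = x^3 + 16x - 34 must be an integer dividing the constant term -34, i.e. one of ±{1, 2, 17, 34}. Evaluating: f(1) = -17, f(-1) = -51, f(2) = 6, f(-2) = -74, f(17) = 5151, f(-17) = -5219, f(34) = 39814, f(-34) = -39882; none is 0, so f has no rational root and is therefore irreducible over Q (a cubic with no linear factor over a field is irreducible). For an irreducible cubic, the Galois group is A_3 or S_3 according as the discriminant disc(f) = -4a^3 - 27b^2 = -4·(16)^3 - 27·(-34)^2 = -47596 is or is not a square in Q. Here disc(f) = -47596 is not a perfect square in Q, so the Galois group of f over Q is not contained in A_3 and must be all of S_3. The splitting field has degree |S_3| = 6 over Q, so [K : Q] = 6.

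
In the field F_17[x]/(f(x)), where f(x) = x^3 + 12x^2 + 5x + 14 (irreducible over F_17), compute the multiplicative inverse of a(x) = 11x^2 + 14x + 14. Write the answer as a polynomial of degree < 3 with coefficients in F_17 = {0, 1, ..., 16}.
a(x)^(-1) ≡ 7x^2 + x + 12 (mod f(x))

Since f is irreducible over F_17, F_17[x]/(f) is a field and a(x) ≠ 0 has an inverse. Apply the extended Euclidean algorithm to f(x) and a(x) in F_17[x]: f(x) = (14x + 8)·a(x) + (3x + 4);  a(x) = (15x + 13)·(3x + 4) + (13). The last nonzero remainder is the constant 13 = gcd(f, a) in F_17. Back-substituting through the division chain expresses 13 = s(x)·a(x) + t(x)·f(x) with s(x) ≡ 6x^2 + 13x + 3 (mod f), so (6x^2 + 13x + 3)·a(x) ≡ 13 (mod f). Multiplying by 13^(-1) ≡ 4 in F_17 gives a(x)^(-1) ≡ 4·(6x^2 + 13x + 3) ≡ 7x^2 + x + 12 (mod f). Check: (11x^2 + 14x + 14)·(7x^2 + x + 12) = 9x^4 + 7x^3 + 6x^2 + 12x + 15 ≡ 1 (mod x^3 + 12x^2 + 5x + 14).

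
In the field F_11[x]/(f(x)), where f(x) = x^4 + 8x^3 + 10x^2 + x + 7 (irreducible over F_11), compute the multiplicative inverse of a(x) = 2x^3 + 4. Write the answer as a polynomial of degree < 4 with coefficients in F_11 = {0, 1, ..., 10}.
a(x)^(-1) ≡ 10x^3 + 3x^2 + 10x + 7 (mod f(x))

Since f is irreducible over F_11, F_11[x]/(f) is a field and a(x) ≠ 0 has an inverse. Apply the extended Euclidean algorithm to f(x) and a(x) in F_11[x]: f(x) = (6x + 4)·a(x) + (10x^2 + 10x + 2);  a(x) = (9x + 2)·(10x^2 + 10x + 2) + (6x);  (10x^2 + 10x + 2) = (9x + 9)·(6x) + (2). The last nonzero remainder is the constant 2 = gcd(f, a) in F_11. Back-substituting through the division chain expresses 2 = s(x)·a(x) + t(x)·f(x) with s(x) ≡ 9x^3 + 6x^2 + 9x + 3 (mod f), so (9x^3 + 6x^2 + 9x + 3)·a(x) ≡ 2 (mod f). Multiplying by 2^(-1) ≡ 6 in F_11 gives a(x)^(-1) ≡ 6·(9x^3 + 6x^2 + 9x + 3) ≡ 10x^3 + 3x^2 + 10x + 7 (mod f). Check: (2x^3 + 4)·(10x^3 + 3x^2 + 10x + 7) = 9x^6 + 6x^5 + 9x^4 + 10x^3 + x^2 + 7x + 6 ≡ 1 (mod x^4 + 8x^3 + 10x^2 + x + 7).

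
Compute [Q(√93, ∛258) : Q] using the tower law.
[Q(√93, ∛258) : Q] = 6

Let L = Q(√93, ∛258). Since Q(√93) ⊂ L and [Q(√93):Q] = 2, the tower law gives 2 | [L:Q]. Likewise Q(∛258) ⊂ L with [Q(∛258):Q] = 3 (because 258 is not a perfect cube), so 3 | [L:Q]. As gcd(2,3) = 1, [L:Q] is divisible by 6. Conversely L is generated over Q by √93 and ∛258, so [L:Q] ≤ 2·3 = 6. Therefore [Q(√93, ∛258) : Q] = 6.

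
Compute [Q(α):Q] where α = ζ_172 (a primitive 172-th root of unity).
[Q(α):Q] = 84

The minimal polynomial of ζ_172 over Q is the 172-th cyclotomic polynomial Φ_172(x), which is irreducible over Q and has degree φ(172) = 84. Hence [Q(α):Q] = φ(172) = 84.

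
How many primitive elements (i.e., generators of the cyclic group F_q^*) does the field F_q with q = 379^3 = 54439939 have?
There are φ(54439938) = 15279840 primitive elements

F_q^* is cyclic of order q - 1 = 54439938. A cyclic group of order m has exactly φ(m) generators. Here m = 54439938 = 2 · 3^4 · 7 · 61 · 787, so the number of primitive elements is φ(54439938) = 15279840.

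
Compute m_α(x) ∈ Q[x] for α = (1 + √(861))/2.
m_α(x) = x^2 - x - 215

From 2α - 1 = √(861), squaring gives (2α - 1)^2 = 861, i.e. 4α^2 - 4α + 1 = 861, so α^2 - α + (1 - 861)/4 = 0. Since 861 ≡ 1 (mod 4), (1 - 861)/4 = -215 ∈ Z. The polynomial x^2 - x - 215 has discriminant 1 - 4·(-215) = 861, which is not a perfect square in Q (d = 861 is squarefree and ≠ 1), so x^2 - x - 215 is irreducible over Q. It is the minimal polynomial of α.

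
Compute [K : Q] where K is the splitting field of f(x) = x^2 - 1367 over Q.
[K : Q] = 2

f(x) = x^2 - 1367 factors as (x - √1367)(x + √1367). The splitting field is K = Q(√1367). Since 1367 is squarefree and > 1, it is not a perfect square, so x^2 - 1367 is irreducible over Q and [Q(√1367) : Q] = 2. Hence [K : Q] = 2.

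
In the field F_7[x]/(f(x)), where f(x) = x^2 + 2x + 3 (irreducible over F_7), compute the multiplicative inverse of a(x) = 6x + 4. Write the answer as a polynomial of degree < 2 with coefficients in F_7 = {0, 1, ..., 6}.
a(x)^(-1) ≡ 6x + 1 (mod f(x))

Since f is irreducible over F_7, F_7[x]/(f) is a field and a(x) ≠ 0 has an inverse. Apply the extended Euclidean algorithm to f(x) and a(x) in F_7[x]: f(x) = (6x + 1)·a(x) + (6). The last nonzero remainder is the constant 6 = gcd(f, a) in F_7. Back-substituting through the division chain expresses 6 = s(x)·a(x) + t(x)·f(x) with s(x) ≡ x + 6 (mod f), so (x + 6)·a(x) ≡ 6 (mod f). Multiplying by 6^(-1) ≡ 6 in F_7 gives a(x)^(-1) ≡ 6·(x + 6) ≡ 6x + 1 (mod f). Check: (6x + 4)·(6x + 1) = x^2 + 2x + 4 ≡ 1 (mod x^2 + 2x + 3).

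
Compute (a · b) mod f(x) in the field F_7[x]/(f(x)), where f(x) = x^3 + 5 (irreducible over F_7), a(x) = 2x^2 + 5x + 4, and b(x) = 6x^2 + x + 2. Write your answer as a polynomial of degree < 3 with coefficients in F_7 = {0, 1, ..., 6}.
a · b ≡ 5x^2 + 3x + 2 (mod f(x))

Multiply in F_7[x]: a(x)·b(x) = (2x^2 + 5x + 4)·(6x^2 + x + 2) = 5x^4 + 4x^3 + 5x^2 + 1. This has degree ≥ 3, so divide by f(x) over F_7: 5x^4 + 4x^3 + 5x^2 + 1 = (5x + 4)·(x^3 + 5) + (5x^2 + 3x + 2). Hence a·b ≡ 5x^2 + 3x + 2 (mod f). (F_7[x]/(f) is a field with 7^3 = 343 elements since f is irreducible of degree 3.)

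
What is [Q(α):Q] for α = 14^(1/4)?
[Q(α):Q] = 4

α is a root of x^4 - 14. By Eisenstein's criterion at the prime p = 2 (which divides the constant term 14 but p^2 = 4 does not, since 14 is squarefree), x^4 - 14 is irreducible over Q. Hence [Q(α):Q] = 4.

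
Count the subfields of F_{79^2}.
F_{79^2} has 2 subfields

The subfields of F_{p^n} are exactly the fields F_{p^d} for d | n (each is the fixed field of the unique index-d subgroup of Gal(F_{p^n}/F_p) ≅ Z/nZ). The divisors of n = 2 are {1, 2}, giving 2 subfields: F_{79^1}, F_{79^2}.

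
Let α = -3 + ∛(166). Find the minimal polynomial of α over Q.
m_α(x) = x^3 + 9x^2 + 27x - 139

Set β = α + 3 = ∛(166), so β^3 = 166. Then (α + 3)^3 - 166 = 0, i.e. α is a root of g(x) = (x + 3)^3 - 166 = x^3 + 9x^2 + 27x - 139. Since g(x) = h(x + 3) where h(x) = x^3 - 166, and h is irreducible over Q (because 166 is not a perfect cube, so h has no rational root, and a monic cubic with no rational root is irreducible), g is also irreducible (irreducibility is preserved under the substitution x → x + 3). Hence m_α(x) = x^3 + 9x^2 + 27x - 139.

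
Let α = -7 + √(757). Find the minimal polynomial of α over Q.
m_α(x) = x^2 + 14x - 708

From α + 7 = √(757), squaring gives (α + 7)^2 = 757, i.e. α^2 + 14α + 49 = 757, so α^2 + 14α - 708 = 0. The discriminant of x^2 + 14x - 708 is (14)^2 - 4·(-708) = 196 + 2832 = 3028, and 4·(757) is not a perfect square in Q since 757 is squarefree and ≠ 1. Hence x^2 + 14x - 708 is irreducible over Q and is the minimal polynomial of α.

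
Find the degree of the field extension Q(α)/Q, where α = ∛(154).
[Q(α):Q] = 3

The minimal polynomial of α is x^3 - 154, irreducible over Q since 154 is not a perfect cube (so x^3 - 154 has no rational root). Hence [Q(α):Q] = deg(m_α) = 3.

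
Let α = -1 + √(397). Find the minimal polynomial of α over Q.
m_α(x) = x^2 + 2x - 396

From α + 1 = √(397), squaring gives (α + 1)^2 = 397, i.e. α^2 + 2α + 1 = 397, so α^2 + 2α - 396 = 0. The discriminant of x^2 + 2x - 396 is (2)^2 - 4·(-396) = 4 + 1584 = 1588, and 4·(397) is not a perfect square in Q since 397 is squarefree and ≠ 1. Hence x^2 + 2x - 396 is irreducible over Q and is the minimal polynomial of α.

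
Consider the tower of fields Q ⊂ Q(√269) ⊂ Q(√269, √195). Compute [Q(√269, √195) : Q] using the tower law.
[Q(√269, √195) : Q] = 4

[Q(√269):Q] = 2 (min poly x^2 - 269, irreducible since 269 is squarefree > 1). For the top step, suppose √195 ∈ Q(√269), say √195 = c + d√269 with c, d ∈ Q. Squaring: 195 = c^2 + 269d^2 + 2cd√269. Since √269 ∉ Q this forces 2cd = 0. If d = 0 then √195 = c ∈ Q, contradicting 195 squarefree > 1. If c = 0 then 195 = 269d^2, so 269·195 = (269d)^2 is a perfect square in Q — but 269·195 = 52455 is not a perfect square (since 269 and 195 are distinct squarefree integers). Contradiction. Hence √195 ∉ Q(√269), so x^2 - 195 stays irreducible over Q(√269) and [Q(√269, √195) : Q(√269)] = 2. By the tower law, [Q(√269, √195) : Q] = 2 · 2 = 4.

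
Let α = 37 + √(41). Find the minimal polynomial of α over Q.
m_α(x) = x^2 - 74x + 1328

From α - 37 = √(41), squaring gives (α - 37)^2 = 41, i.e. α^2 - 74α + 1369 = 41, so α^2 - 74α + 1328 = 0. The discriminant of x^2 - 74x + 1328 is (-74)^2 - 4·(1328) = 5476 - 5312 = 164, and 4·(41) is not a perfect square in Q since 41 is squarefree and ≠ 1. Hence x^2 - 74x + 1328 is irreducible over Q and is the minimal polynomial of α.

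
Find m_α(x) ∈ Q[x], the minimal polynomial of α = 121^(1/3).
m_α(x) = x^3 - 121

α satisfies α^3 = 121, so x^3 - 121 annihilates α. By the rational root test, a rational root p/q (in lowest terms) of x^3 - 121 would satisfy p^3 = 121 q^3, forcing q = 1 and p^3 = 121; but 121 is not a perfect cube, contradiction. A monic cubic over Q with no rational root is irreducible (any nontrivial factorization would include a linear factor). Hence x^3 - 121 is the minimal polynomial of α, and in particular [Q(α):Q] = 3.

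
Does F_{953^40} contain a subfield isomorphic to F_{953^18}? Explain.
No: F_{953^18} is not a subfield of F_{953^40}

F_{p^m} embeds in F_{p^n} iff m | n. Here 18 ∤ 40 (since 40 = 2·18 + 4 with remainder 4 ≠ 0), so F_{953^18} is not a subfield of F_{953^40}. Equivalently: if it were, the tower law would give 18 = [F_{953^18}:F_953] dividing [F_{953^40}:F_953] = 40, contradiction.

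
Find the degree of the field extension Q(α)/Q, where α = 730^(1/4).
[Q(α):Q] = 4

α is a root of x^4 - 730. By Eisenstein's criterion at the prime p = 2 (which divides the constant term 730 but p^2 = 4 does not, since 730 is squarefree), x^4 - 730 is irreducible over Q. Hence [Q(α):Q] = 4.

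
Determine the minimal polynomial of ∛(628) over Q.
m_α(x) = x^3 - 628

α satisfies α^3 = 628, so x^3 - 628 annihilates α. By the rational root test, a rational root p/q (in lowest terms) of x^3 - 628 would satisfy p^3 = 628 q^3, forcing q = 1 and p^3 = 628; but 628 is not a perfect cube, contradiction. A monic cubic over Q with no rational root is irreducible (any nontrivial factorization would include a linear factor). Hence x^3 - 628 is the minimal polynomial of α, and in particular [Q(α):Q] = 3.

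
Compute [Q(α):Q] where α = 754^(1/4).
[Q(α):Q] = 4

α is a root of x^4 - 754. By Eisenstein's criterion at the prime p = 2 (which divides the constant term 754 but p^2 = 4 does not, since 754 is squarefree), x^4 - 754 is irreducible over Q. Hence [Q(α):Q] = 4.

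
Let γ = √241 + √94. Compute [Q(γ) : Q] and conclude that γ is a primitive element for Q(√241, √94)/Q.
[Q(γ) : Q] = 4 (equivalently, Q(γ) = Q(√241, √94))

Obviously Q(γ) ⊆ Q(√241, √94), and [Q(√241, √94):Q] = 4 (since 241, 94 are distinct squarefree integers > 1 with 22654 not a perfect square). To show equality we compute the minimal polynomial of γ. From γ = √241 + √94: γ^2 = 241 + 2√(22654) + 94 = 335 + 2√(22654), so γ^2 - 335 = 2√(22654); squaring, (γ^2 - 335)^2 = 4·22654, i.e. γ^4 - 670γ^2 + 112225 - 90616 = 0, i.e. γ^4 - 670γ^2 + 21609 = 0. So γ is a root of x^4 - 670x^2 + 21609. This polynomial is irreducible over Q: it has no rational root (each ±√241 ± √94 is irrational), and any factorization into two quadratics over Q would force √(22654) ∈ Q (pairing opposite roots) or √241, √94 ∈ Q (other pairings), all impossible. Hence [Q(γ):Q] = 4 = [Q(√241, √94):Q], so Q(γ) = Q(√241, √94).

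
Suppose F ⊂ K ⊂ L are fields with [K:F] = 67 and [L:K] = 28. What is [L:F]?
[L:F] = 1876

The tower law says that for any tower of field extensions F ⊂ K ⊂ L with finite degrees, [L:F] = [L:K] · [K:F]. Here this gives [L:F] = 28 · 67 = 1876.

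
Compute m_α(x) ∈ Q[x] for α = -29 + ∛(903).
m_α(x) = x^3 + 87x^2 + 2523x + 23486

Set β = α + 29 = ∛(903), so β^3 = 903. Then (α + 29)^3 - 903 = 0, i.e. α is a root of g(x) = (x + 29)^3 - 903 = x^3 + 87x^2 + 2523x + 23486. Since g(x) = h(x + 29) where h(x) = x^3 - 903, and h is irreducible over Q (because 903 is not a perfect cube, so h has no rational root, and a monic cubic with no rational root is irreducible), g is also irreducible (irreducibility is preserved under the substitution x → x + 29). Hence m_α(x) = x^3 + 87x^2 + 2523x + 23486.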